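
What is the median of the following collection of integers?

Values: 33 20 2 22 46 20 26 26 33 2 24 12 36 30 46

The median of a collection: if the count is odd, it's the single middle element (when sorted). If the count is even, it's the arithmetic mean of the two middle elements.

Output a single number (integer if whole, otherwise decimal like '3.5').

Answer: 26

Derivation:
Step 1: insert 33 -> lo=[33] (size 1, max 33) hi=[] (size 0) -> median=33
Step 2: insert 20 -> lo=[20] (size 1, max 20) hi=[33] (size 1, min 33) -> median=26.5
Step 3: insert 2 -> lo=[2, 20] (size 2, max 20) hi=[33] (size 1, min 33) -> median=20
Step 4: insert 22 -> lo=[2, 20] (size 2, max 20) hi=[22, 33] (size 2, min 22) -> median=21
Step 5: insert 46 -> lo=[2, 20, 22] (size 3, max 22) hi=[33, 46] (size 2, min 33) -> median=22
Step 6: insert 20 -> lo=[2, 20, 20] (size 3, max 20) hi=[22, 33, 46] (size 3, min 22) -> median=21
Step 7: insert 26 -> lo=[2, 20, 20, 22] (size 4, max 22) hi=[26, 33, 46] (size 3, min 26) -> median=22
Step 8: insert 26 -> lo=[2, 20, 20, 22] (size 4, max 22) hi=[26, 26, 33, 46] (size 4, min 26) -> median=24
Step 9: insert 33 -> lo=[2, 20, 20, 22, 26] (size 5, max 26) hi=[26, 33, 33, 46] (size 4, min 26) -> median=26
Step 10: insert 2 -> lo=[2, 2, 20, 20, 22] (size 5, max 22) hi=[26, 26, 33, 33, 46] (size 5, min 26) -> median=24
Step 11: insert 24 -> lo=[2, 2, 20, 20, 22, 24] (size 6, max 24) hi=[26, 26, 33, 33, 46] (size 5, min 26) -> median=24
Step 12: insert 12 -> lo=[2, 2, 12, 20, 20, 22] (size 6, max 22) hi=[24, 26, 26, 33, 33, 46] (size 6, min 24) -> median=23
Step 13: insert 36 -> lo=[2, 2, 12, 20, 20, 22, 24] (size 7, max 24) hi=[26, 26, 33, 33, 36, 46] (size 6, min 26) -> median=24
Step 14: insert 30 -> lo=[2, 2, 12, 20, 20, 22, 24] (size 7, max 24) hi=[26, 26, 30, 33, 33, 36, 46] (size 7, min 26) -> median=25
Step 15: insert 46 -> lo=[2, 2, 12, 20, 20, 22, 24, 26] (size 8, max 26) hi=[26, 30, 33, 33, 36, 46, 46] (size 7, min 26) -> median=26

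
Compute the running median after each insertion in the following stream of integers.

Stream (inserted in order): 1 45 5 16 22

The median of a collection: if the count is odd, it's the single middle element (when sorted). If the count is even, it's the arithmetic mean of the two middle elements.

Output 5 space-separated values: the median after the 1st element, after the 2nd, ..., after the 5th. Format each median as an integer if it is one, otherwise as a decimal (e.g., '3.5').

Step 1: insert 1 -> lo=[1] (size 1, max 1) hi=[] (size 0) -> median=1
Step 2: insert 45 -> lo=[1] (size 1, max 1) hi=[45] (size 1, min 45) -> median=23
Step 3: insert 5 -> lo=[1, 5] (size 2, max 5) hi=[45] (size 1, min 45) -> median=5
Step 4: insert 16 -> lo=[1, 5] (size 2, max 5) hi=[16, 45] (size 2, min 16) -> median=10.5
Step 5: insert 22 -> lo=[1, 5, 16] (size 3, max 16) hi=[22, 45] (size 2, min 22) -> median=16

Answer: 1 23 5 10.5 16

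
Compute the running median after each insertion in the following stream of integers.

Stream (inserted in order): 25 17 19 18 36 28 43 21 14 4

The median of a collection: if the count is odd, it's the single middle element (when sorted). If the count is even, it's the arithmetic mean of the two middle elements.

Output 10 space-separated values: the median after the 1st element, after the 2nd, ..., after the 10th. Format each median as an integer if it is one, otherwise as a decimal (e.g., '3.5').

Answer: 25 21 19 18.5 19 22 25 23 21 20

Derivation:
Step 1: insert 25 -> lo=[25] (size 1, max 25) hi=[] (size 0) -> median=25
Step 2: insert 17 -> lo=[17] (size 1, max 17) hi=[25] (size 1, min 25) -> median=21
Step 3: insert 19 -> lo=[17, 19] (size 2, max 19) hi=[25] (size 1, min 25) -> median=19
Step 4: insert 18 -> lo=[17, 18] (size 2, max 18) hi=[19, 25] (size 2, min 19) -> median=18.5
Step 5: insert 36 -> lo=[17, 18, 19] (size 3, max 19) hi=[25, 36] (size 2, min 25) -> median=19
Step 6: insert 28 -> lo=[17, 18, 19] (size 3, max 19) hi=[25, 28, 36] (size 3, min 25) -> median=22
Step 7: insert 43 -> lo=[17, 18, 19, 25] (size 4, max 25) hi=[28, 36, 43] (size 3, min 28) -> median=25
Step 8: insert 21 -> lo=[17, 18, 19, 21] (size 4, max 21) hi=[25, 28, 36, 43] (size 4, min 25) -> median=23
Step 9: insert 14 -> lo=[14, 17, 18, 19, 21] (size 5, max 21) hi=[25, 28, 36, 43] (size 4, min 25) -> median=21
Step 10: insert 4 -> lo=[4, 14, 17, 18, 19] (size 5, max 19) hi=[21, 25, 28, 36, 43] (size 5, min 21) -> median=20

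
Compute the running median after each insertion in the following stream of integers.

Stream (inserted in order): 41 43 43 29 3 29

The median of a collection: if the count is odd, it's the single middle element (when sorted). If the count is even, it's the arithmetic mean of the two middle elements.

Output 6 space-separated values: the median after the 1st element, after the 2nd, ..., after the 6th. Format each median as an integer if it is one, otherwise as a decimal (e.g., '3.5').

Answer: 41 42 43 42 41 35

Derivation:
Step 1: insert 41 -> lo=[41] (size 1, max 41) hi=[] (size 0) -> median=41
Step 2: insert 43 -> lo=[41] (size 1, max 41) hi=[43] (size 1, min 43) -> median=42
Step 3: insert 43 -> lo=[41, 43] (size 2, max 43) hi=[43] (size 1, min 43) -> median=43
Step 4: insert 29 -> lo=[29, 41] (size 2, max 41) hi=[43, 43] (size 2, min 43) -> median=42
Step 5: insert 3 -> lo=[3, 29, 41] (size 3, max 41) hi=[43, 43] (size 2, min 43) -> median=41
Step 6: insert 29 -> lo=[3, 29, 29] (size 3, max 29) hi=[41, 43, 43] (size 3, min 41) -> median=35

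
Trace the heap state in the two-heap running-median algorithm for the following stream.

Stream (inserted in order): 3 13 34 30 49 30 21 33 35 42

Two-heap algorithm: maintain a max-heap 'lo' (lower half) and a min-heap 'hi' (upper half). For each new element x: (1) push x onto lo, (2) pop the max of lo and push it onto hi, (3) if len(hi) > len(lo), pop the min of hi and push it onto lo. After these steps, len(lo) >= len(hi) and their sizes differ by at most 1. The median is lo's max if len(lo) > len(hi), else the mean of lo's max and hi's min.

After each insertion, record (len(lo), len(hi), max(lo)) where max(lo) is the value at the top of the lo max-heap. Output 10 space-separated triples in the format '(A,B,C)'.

Answer: (1,0,3) (1,1,3) (2,1,13) (2,2,13) (3,2,30) (3,3,30) (4,3,30) (4,4,30) (5,4,30) (5,5,30)

Derivation:
Step 1: insert 3 -> lo=[3] hi=[] -> (len(lo)=1, len(hi)=0, max(lo)=3)
Step 2: insert 13 -> lo=[3] hi=[13] -> (len(lo)=1, len(hi)=1, max(lo)=3)
Step 3: insert 34 -> lo=[3, 13] hi=[34] -> (len(lo)=2, len(hi)=1, max(lo)=13)
Step 4: insert 30 -> lo=[3, 13] hi=[30, 34] -> (len(lo)=2, len(hi)=2, max(lo)=13)
Step 5: insert 49 -> lo=[3, 13, 30] hi=[34, 49] -> (len(lo)=3, len(hi)=2, max(lo)=30)
Step 6: insert 30 -> lo=[3, 13, 30] hi=[30, 34, 49] -> (len(lo)=3, len(hi)=3, max(lo)=30)
Step 7: insert 21 -> lo=[3, 13, 21, 30] hi=[30, 34, 49] -> (len(lo)=4, len(hi)=3, max(lo)=30)
Step 8: insert 33 -> lo=[3, 13, 21, 30] hi=[30, 33, 34, 49] -> (len(lo)=4, len(hi)=4, max(lo)=30)
Step 9: insert 35 -> lo=[3, 13, 21, 30, 30] hi=[33, 34, 35, 49] -> (len(lo)=5, len(hi)=4, max(lo)=30)
Step 10: insert 42 -> lo=[3, 13, 21, 30, 30] hi=[33, 34, 35, 42, 49] -> (len(lo)=5, len(hi)=5, max(lo)=30)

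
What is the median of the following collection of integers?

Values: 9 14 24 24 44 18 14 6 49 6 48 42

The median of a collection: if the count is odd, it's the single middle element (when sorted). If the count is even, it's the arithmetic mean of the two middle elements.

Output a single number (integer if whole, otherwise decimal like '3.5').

Answer: 21

Derivation:
Step 1: insert 9 -> lo=[9] (size 1, max 9) hi=[] (size 0) -> median=9
Step 2: insert 14 -> lo=[9] (size 1, max 9) hi=[14] (size 1, min 14) -> median=11.5
Step 3: insert 24 -> lo=[9, 14] (size 2, max 14) hi=[24] (size 1, min 24) -> median=14
Step 4: insert 24 -> lo=[9, 14] (size 2, max 14) hi=[24, 24] (size 2, min 24) -> median=19
Step 5: insert 44 -> lo=[9, 14, 24] (size 3, max 24) hi=[24, 44] (size 2, min 24) -> median=24
Step 6: insert 18 -> lo=[9, 14, 18] (size 3, max 18) hi=[24, 24, 44] (size 3, min 24) -> median=21
Step 7: insert 14 -> lo=[9, 14, 14, 18] (size 4, max 18) hi=[24, 24, 44] (size 3, min 24) -> median=18
Step 8: insert 6 -> lo=[6, 9, 14, 14] (size 4, max 14) hi=[18, 24, 24, 44] (size 4, min 18) -> median=16
Step 9: insert 49 -> lo=[6, 9, 14, 14, 18] (size 5, max 18) hi=[24, 24, 44, 49] (size 4, min 24) -> median=18
Step 10: insert 6 -> lo=[6, 6, 9, 14, 14] (size 5, max 14) hi=[18, 24, 24, 44, 49] (size 5, min 18) -> median=16
Step 11: insert 48 -> lo=[6, 6, 9, 14, 14, 18] (size 6, max 18) hi=[24, 24, 44, 48, 49] (size 5, min 24) -> median=18
Step 12: insert 42 -> lo=[6, 6, 9, 14, 14, 18] (size 6, max 18) hi=[24, 24, 42, 44, 48, 49] (size 6, min 24) -> median=21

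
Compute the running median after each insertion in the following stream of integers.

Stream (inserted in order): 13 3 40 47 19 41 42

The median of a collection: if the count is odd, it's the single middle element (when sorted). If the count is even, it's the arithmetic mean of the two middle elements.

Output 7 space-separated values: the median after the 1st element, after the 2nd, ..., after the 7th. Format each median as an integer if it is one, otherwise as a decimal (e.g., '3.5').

Step 1: insert 13 -> lo=[13] (size 1, max 13) hi=[] (size 0) -> median=13
Step 2: insert 3 -> lo=[3] (size 1, max 3) hi=[13] (size 1, min 13) -> median=8
Step 3: insert 40 -> lo=[3, 13] (size 2, max 13) hi=[40] (size 1, min 40) -> median=13
Step 4: insert 47 -> lo=[3, 13] (size 2, max 13) hi=[40, 47] (size 2, min 40) -> median=26.5
Step 5: insert 19 -> lo=[3, 13, 19] (size 3, max 19) hi=[40, 47] (size 2, min 40) -> median=19
Step 6: insert 41 -> lo=[3, 13, 19] (size 3, max 19) hi=[40, 41, 47] (size 3, min 40) -> median=29.5
Step 7: insert 42 -> lo=[3, 13, 19, 40] (size 4, max 40) hi=[41, 42, 47] (size 3, min 41) -> median=40

Answer: 13 8 13 26.5 19 29.5 40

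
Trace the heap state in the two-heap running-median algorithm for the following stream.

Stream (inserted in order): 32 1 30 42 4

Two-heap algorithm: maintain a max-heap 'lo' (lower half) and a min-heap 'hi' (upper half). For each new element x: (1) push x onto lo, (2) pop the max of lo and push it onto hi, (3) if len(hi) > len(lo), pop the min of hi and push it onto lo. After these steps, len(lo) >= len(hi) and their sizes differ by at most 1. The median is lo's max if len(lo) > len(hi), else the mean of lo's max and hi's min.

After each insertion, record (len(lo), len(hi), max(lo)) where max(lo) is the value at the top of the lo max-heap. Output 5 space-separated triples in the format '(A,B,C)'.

Step 1: insert 32 -> lo=[32] hi=[] -> (len(lo)=1, len(hi)=0, max(lo)=32)
Step 2: insert 1 -> lo=[1] hi=[32] -> (len(lo)=1, len(hi)=1, max(lo)=1)
Step 3: insert 30 -> lo=[1, 30] hi=[32] -> (len(lo)=2, len(hi)=1, max(lo)=30)
Step 4: insert 42 -> lo=[1, 30] hi=[32, 42] -> (len(lo)=2, len(hi)=2, max(lo)=30)
Step 5: insert 4 -> lo=[1, 4, 30] hi=[32, 42] -> (len(lo)=3, len(hi)=2, max(lo)=30)

Answer: (1,0,32) (1,1,1) (2,1,30) (2,2,30) (3,2,30)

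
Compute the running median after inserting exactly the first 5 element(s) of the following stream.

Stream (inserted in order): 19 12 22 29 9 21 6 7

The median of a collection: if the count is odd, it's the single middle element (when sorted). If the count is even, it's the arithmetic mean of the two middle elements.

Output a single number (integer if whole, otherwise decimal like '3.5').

Answer: 19

Derivation:
Step 1: insert 19 -> lo=[19] (size 1, max 19) hi=[] (size 0) -> median=19
Step 2: insert 12 -> lo=[12] (size 1, max 12) hi=[19] (size 1, min 19) -> median=15.5
Step 3: insert 22 -> lo=[12, 19] (size 2, max 19) hi=[22] (size 1, min 22) -> median=19
Step 4: insert 29 -> lo=[12, 19] (size 2, max 19) hi=[22, 29] (size 2, min 22) -> median=20.5
Step 5: insert 9 -> lo=[9, 12, 19] (size 3, max 19) hi=[22, 29] (size 2, min 22) -> median=19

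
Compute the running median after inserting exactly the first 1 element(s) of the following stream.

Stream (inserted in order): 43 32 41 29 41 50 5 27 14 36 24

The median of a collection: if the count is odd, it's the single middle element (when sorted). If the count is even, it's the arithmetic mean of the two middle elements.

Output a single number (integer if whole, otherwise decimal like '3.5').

Answer: 43

Derivation:
Step 1: insert 43 -> lo=[43] (size 1, max 43) hi=[] (size 0) -> median=43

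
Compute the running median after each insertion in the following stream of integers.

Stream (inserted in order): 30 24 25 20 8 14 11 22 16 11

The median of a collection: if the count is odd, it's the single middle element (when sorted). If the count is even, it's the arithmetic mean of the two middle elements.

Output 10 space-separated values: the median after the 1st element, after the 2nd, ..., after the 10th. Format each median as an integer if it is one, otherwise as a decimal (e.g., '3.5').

Step 1: insert 30 -> lo=[30] (size 1, max 30) hi=[] (size 0) -> median=30
Step 2: insert 24 -> lo=[24] (size 1, max 24) hi=[30] (size 1, min 30) -> median=27
Step 3: insert 25 -> lo=[24, 25] (size 2, max 25) hi=[30] (size 1, min 30) -> median=25
Step 4: insert 20 -> lo=[20, 24] (size 2, max 24) hi=[25, 30] (size 2, min 25) -> median=24.5
Step 5: insert 8 -> lo=[8, 20, 24] (size 3, max 24) hi=[25, 30] (size 2, min 25) -> median=24
Step 6: insert 14 -> lo=[8, 14, 20] (size 3, max 20) hi=[24, 25, 30] (size 3, min 24) -> median=22
Step 7: insert 11 -> lo=[8, 11, 14, 20] (size 4, max 20) hi=[24, 25, 30] (size 3, min 24) -> median=20
Step 8: insert 22 -> lo=[8, 11, 14, 20] (size 4, max 20) hi=[22, 24, 25, 30] (size 4, min 22) -> median=21
Step 9: insert 16 -> lo=[8, 11, 14, 16, 20] (size 5, max 20) hi=[22, 24, 25, 30] (size 4, min 22) -> median=20
Step 10: insert 11 -> lo=[8, 11, 11, 14, 16] (size 5, max 16) hi=[20, 22, 24, 25, 30] (size 5, min 20) -> median=18

Answer: 30 27 25 24.5 24 22 20 21 20 18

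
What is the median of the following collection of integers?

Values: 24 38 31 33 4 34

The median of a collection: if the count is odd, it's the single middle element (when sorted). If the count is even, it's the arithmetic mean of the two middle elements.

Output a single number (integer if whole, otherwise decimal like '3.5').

Step 1: insert 24 -> lo=[24] (size 1, max 24) hi=[] (size 0) -> median=24
Step 2: insert 38 -> lo=[24] (size 1, max 24) hi=[38] (size 1, min 38) -> median=31
Step 3: insert 31 -> lo=[24, 31] (size 2, max 31) hi=[38] (size 1, min 38) -> median=31
Step 4: insert 33 -> lo=[24, 31] (size 2, max 31) hi=[33, 38] (size 2, min 33) -> median=32
Step 5: insert 4 -> lo=[4, 24, 31] (size 3, max 31) hi=[33, 38] (size 2, min 33) -> median=31
Step 6: insert 34 -> lo=[4, 24, 31] (size 3, max 31) hi=[33, 34, 38] (size 3, min 33) -> median=32

Answer: 32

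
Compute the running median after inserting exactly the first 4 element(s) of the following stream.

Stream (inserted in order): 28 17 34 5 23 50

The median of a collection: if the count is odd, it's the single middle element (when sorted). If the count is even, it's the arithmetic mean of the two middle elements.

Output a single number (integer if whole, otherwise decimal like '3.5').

Answer: 22.5

Derivation:
Step 1: insert 28 -> lo=[28] (size 1, max 28) hi=[] (size 0) -> median=28
Step 2: insert 17 -> lo=[17] (size 1, max 17) hi=[28] (size 1, min 28) -> median=22.5
Step 3: insert 34 -> lo=[17, 28] (size 2, max 28) hi=[34] (size 1, min 34) -> median=28
Step 4: insert 5 -> lo=[5, 17] (size 2, max 17) hi=[28, 34] (size 2, min 28) -> median=22.5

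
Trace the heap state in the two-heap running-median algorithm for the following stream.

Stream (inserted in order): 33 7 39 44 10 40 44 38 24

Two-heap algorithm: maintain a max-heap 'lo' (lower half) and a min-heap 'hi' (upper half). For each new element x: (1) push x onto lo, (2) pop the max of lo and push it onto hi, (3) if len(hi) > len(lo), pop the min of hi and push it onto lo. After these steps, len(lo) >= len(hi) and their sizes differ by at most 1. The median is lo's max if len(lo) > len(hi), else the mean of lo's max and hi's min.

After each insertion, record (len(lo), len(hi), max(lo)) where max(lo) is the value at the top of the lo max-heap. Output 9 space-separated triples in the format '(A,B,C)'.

Step 1: insert 33 -> lo=[33] hi=[] -> (len(lo)=1, len(hi)=0, max(lo)=33)
Step 2: insert 7 -> lo=[7] hi=[33] -> (len(lo)=1, len(hi)=1, max(lo)=7)
Step 3: insert 39 -> lo=[7, 33] hi=[39] -> (len(lo)=2, len(hi)=1, max(lo)=33)
Step 4: insert 44 -> lo=[7, 33] hi=[39, 44] -> (len(lo)=2, len(hi)=2, max(lo)=33)
Step 5: insert 10 -> lo=[7, 10, 33] hi=[39, 44] -> (len(lo)=3, len(hi)=2, max(lo)=33)
Step 6: insert 40 -> lo=[7, 10, 33] hi=[39, 40, 44] -> (len(lo)=3, len(hi)=3, max(lo)=33)
Step 7: insert 44 -> lo=[7, 10, 33, 39] hi=[40, 44, 44] -> (len(lo)=4, len(hi)=3, max(lo)=39)
Step 8: insert 38 -> lo=[7, 10, 33, 38] hi=[39, 40, 44, 44] -> (len(lo)=4, len(hi)=4, max(lo)=38)
Step 9: insert 24 -> lo=[7, 10, 24, 33, 38] hi=[39, 40, 44, 44] -> (len(lo)=5, len(hi)=4, max(lo)=38)

Answer: (1,0,33) (1,1,7) (2,1,33) (2,2,33) (3,2,33) (3,3,33) (4,3,39) (4,4,38) (5,4,38)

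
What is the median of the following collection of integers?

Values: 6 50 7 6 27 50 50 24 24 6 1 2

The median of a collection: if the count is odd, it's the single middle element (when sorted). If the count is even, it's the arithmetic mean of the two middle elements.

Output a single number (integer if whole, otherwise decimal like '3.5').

Step 1: insert 6 -> lo=[6] (size 1, max 6) hi=[] (size 0) -> median=6
Step 2: insert 50 -> lo=[6] (size 1, max 6) hi=[50] (size 1, min 50) -> median=28
Step 3: insert 7 -> lo=[6, 7] (size 2, max 7) hi=[50] (size 1, min 50) -> median=7
Step 4: insert 6 -> lo=[6, 6] (size 2, max 6) hi=[7, 50] (size 2, min 7) -> median=6.5
Step 5: insert 27 -> lo=[6, 6, 7] (size 3, max 7) hi=[27, 50] (size 2, min 27) -> median=7
Step 6: insert 50 -> lo=[6, 6, 7] (size 3, max 7) hi=[27, 50, 50] (size 3, min 27) -> median=17
Step 7: insert 50 -> lo=[6, 6, 7, 27] (size 4, max 27) hi=[50, 50, 50] (size 3, min 50) -> median=27
Step 8: insert 24 -> lo=[6, 6, 7, 24] (size 4, max 24) hi=[27, 50, 50, 50] (size 4, min 27) -> median=25.5
Step 9: insert 24 -> lo=[6, 6, 7, 24, 24] (size 5, max 24) hi=[27, 50, 50, 50] (size 4, min 27) -> median=24
Step 10: insert 6 -> lo=[6, 6, 6, 7, 24] (size 5, max 24) hi=[24, 27, 50, 50, 50] (size 5, min 24) -> median=24
Step 11: insert 1 -> lo=[1, 6, 6, 6, 7, 24] (size 6, max 24) hi=[24, 27, 50, 50, 50] (size 5, min 24) -> median=24
Step 12: insert 2 -> lo=[1, 2, 6, 6, 6, 7] (size 6, max 7) hi=[24, 24, 27, 50, 50, 50] (size 6, min 24) -> median=15.5

Answer: 15.5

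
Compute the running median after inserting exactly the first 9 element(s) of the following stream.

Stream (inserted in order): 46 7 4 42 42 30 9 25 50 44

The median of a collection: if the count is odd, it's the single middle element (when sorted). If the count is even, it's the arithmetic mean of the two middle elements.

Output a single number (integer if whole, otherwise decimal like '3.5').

Answer: 30

Derivation:
Step 1: insert 46 -> lo=[46] (size 1, max 46) hi=[] (size 0) -> median=46
Step 2: insert 7 -> lo=[7] (size 1, max 7) hi=[46] (size 1, min 46) -> median=26.5
Step 3: insert 4 -> lo=[4, 7] (size 2, max 7) hi=[46] (size 1, min 46) -> median=7
Step 4: insert 42 -> lo=[4, 7] (size 2, max 7) hi=[42, 46] (size 2, min 42) -> median=24.5
Step 5: insert 42 -> lo=[4, 7, 42] (size 3, max 42) hi=[42, 46] (size 2, min 42) -> median=42
Step 6: insert 30 -> lo=[4, 7, 30] (size 3, max 30) hi=[42, 42, 46] (size 3, min 42) -> median=36
Step 7: insert 9 -> lo=[4, 7, 9, 30] (size 4, max 30) hi=[42, 42, 46] (size 3, min 42) -> median=30
Step 8: insert 25 -> lo=[4, 7, 9, 25] (size 4, max 25) hi=[30, 42, 42, 46] (size 4, min 30) -> median=27.5
Step 9: insert 50 -> lo=[4, 7, 9, 25, 30] (size 5, max 30) hi=[42, 42, 46, 50] (size 4, min 42) -> median=30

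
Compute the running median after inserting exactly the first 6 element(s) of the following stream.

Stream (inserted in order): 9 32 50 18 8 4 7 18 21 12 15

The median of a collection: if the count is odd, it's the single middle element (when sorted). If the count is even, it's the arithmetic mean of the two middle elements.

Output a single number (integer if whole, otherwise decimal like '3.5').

Step 1: insert 9 -> lo=[9] (size 1, max 9) hi=[] (size 0) -> median=9
Step 2: insert 32 -> lo=[9] (size 1, max 9) hi=[32] (size 1, min 32) -> median=20.5
Step 3: insert 50 -> lo=[9, 32] (size 2, max 32) hi=[50] (size 1, min 50) -> median=32
Step 4: insert 18 -> lo=[9, 18] (size 2, max 18) hi=[32, 50] (size 2, min 32) -> median=25
Step 5: insert 8 -> lo=[8, 9, 18] (size 3, max 18) hi=[32, 50] (size 2, min 32) -> median=18
Step 6: insert 4 -> lo=[4, 8, 9] (size 3, max 9) hi=[18, 32, 50] (size 3, min 18) -> median=13.5

Answer: 13.5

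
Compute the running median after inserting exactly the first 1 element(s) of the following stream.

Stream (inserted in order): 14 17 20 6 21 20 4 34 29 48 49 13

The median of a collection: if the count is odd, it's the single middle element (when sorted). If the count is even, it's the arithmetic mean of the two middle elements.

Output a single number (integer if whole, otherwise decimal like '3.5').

Answer: 14

Derivation:
Step 1: insert 14 -> lo=[14] (size 1, max 14) hi=[] (size 0) -> median=14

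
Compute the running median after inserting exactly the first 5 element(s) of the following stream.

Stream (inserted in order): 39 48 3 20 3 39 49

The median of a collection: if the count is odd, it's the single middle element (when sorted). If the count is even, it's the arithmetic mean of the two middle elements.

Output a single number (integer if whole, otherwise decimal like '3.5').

Step 1: insert 39 -> lo=[39] (size 1, max 39) hi=[] (size 0) -> median=39
Step 2: insert 48 -> lo=[39] (size 1, max 39) hi=[48] (size 1, min 48) -> median=43.5
Step 3: insert 3 -> lo=[3, 39] (size 2, max 39) hi=[48] (size 1, min 48) -> median=39
Step 4: insert 20 -> lo=[3, 20] (size 2, max 20) hi=[39, 48] (size 2, min 39) -> median=29.5
Step 5: insert 3 -> lo=[3, 3, 20] (size 3, max 20) hi=[39, 48] (size 2, min 39) -> median=20

Answer: 20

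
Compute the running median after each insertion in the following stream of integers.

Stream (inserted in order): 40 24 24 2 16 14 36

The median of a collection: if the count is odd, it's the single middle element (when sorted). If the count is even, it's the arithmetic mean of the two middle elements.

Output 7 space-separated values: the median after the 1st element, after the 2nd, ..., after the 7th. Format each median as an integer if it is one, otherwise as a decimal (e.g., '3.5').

Step 1: insert 40 -> lo=[40] (size 1, max 40) hi=[] (size 0) -> median=40
Step 2: insert 24 -> lo=[24] (size 1, max 24) hi=[40] (size 1, min 40) -> median=32
Step 3: insert 24 -> lo=[24, 24] (size 2, max 24) hi=[40] (size 1, min 40) -> median=24
Step 4: insert 2 -> lo=[2, 24] (size 2, max 24) hi=[24, 40] (size 2, min 24) -> median=24
Step 5: insert 16 -> lo=[2, 16, 24] (size 3, max 24) hi=[24, 40] (size 2, min 24) -> median=24
Step 6: insert 14 -> lo=[2, 14, 16] (size 3, max 16) hi=[24, 24, 40] (size 3, min 24) -> median=20
Step 7: insert 36 -> lo=[2, 14, 16, 24] (size 4, max 24) hi=[24, 36, 40] (size 3, min 24) -> median=24

Answer: 40 32 24 24 24 20 24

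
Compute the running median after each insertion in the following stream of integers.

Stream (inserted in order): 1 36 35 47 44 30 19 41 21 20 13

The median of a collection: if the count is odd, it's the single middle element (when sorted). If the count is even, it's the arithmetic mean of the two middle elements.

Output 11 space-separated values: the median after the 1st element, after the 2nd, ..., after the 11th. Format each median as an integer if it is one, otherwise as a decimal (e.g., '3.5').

Answer: 1 18.5 35 35.5 36 35.5 35 35.5 35 32.5 30

Derivation:
Step 1: insert 1 -> lo=[1] (size 1, max 1) hi=[] (size 0) -> median=1
Step 2: insert 36 -> lo=[1] (size 1, max 1) hi=[36] (size 1, min 36) -> median=18.5
Step 3: insert 35 -> lo=[1, 35] (size 2, max 35) hi=[36] (size 1, min 36) -> median=35
Step 4: insert 47 -> lo=[1, 35] (size 2, max 35) hi=[36, 47] (size 2, min 36) -> median=35.5
Step 5: insert 44 -> lo=[1, 35, 36] (size 3, max 36) hi=[44, 47] (size 2, min 44) -> median=36
Step 6: insert 30 -> lo=[1, 30, 35] (size 3, max 35) hi=[36, 44, 47] (size 3, min 36) -> median=35.5
Step 7: insert 19 -> lo=[1, 19, 30, 35] (size 4, max 35) hi=[36, 44, 47] (size 3, min 36) -> median=35
Step 8: insert 41 -> lo=[1, 19, 30, 35] (size 4, max 35) hi=[36, 41, 44, 47] (size 4, min 36) -> median=35.5
Step 9: insert 21 -> lo=[1, 19, 21, 30, 35] (size 5, max 35) hi=[36, 41, 44, 47] (size 4, min 36) -> median=35
Step 10: insert 20 -> lo=[1, 19, 20, 21, 30] (size 5, max 30) hi=[35, 36, 41, 44, 47] (size 5, min 35) -> median=32.5
Step 11: insert 13 -> lo=[1, 13, 19, 20, 21, 30] (size 6, max 30) hi=[35, 36, 41, 44, 47] (size 5, min 35) -> median=30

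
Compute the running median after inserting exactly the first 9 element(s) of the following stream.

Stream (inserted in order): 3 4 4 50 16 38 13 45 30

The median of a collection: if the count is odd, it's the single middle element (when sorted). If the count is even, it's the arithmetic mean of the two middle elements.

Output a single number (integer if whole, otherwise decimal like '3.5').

Step 1: insert 3 -> lo=[3] (size 1, max 3) hi=[] (size 0) -> median=3
Step 2: insert 4 -> lo=[3] (size 1, max 3) hi=[4] (size 1, min 4) -> median=3.5
Step 3: insert 4 -> lo=[3, 4] (size 2, max 4) hi=[4] (size 1, min 4) -> median=4
Step 4: insert 50 -> lo=[3, 4] (size 2, max 4) hi=[4, 50] (size 2, min 4) -> median=4
Step 5: insert 16 -> lo=[3, 4, 4] (size 3, max 4) hi=[16, 50] (size 2, min 16) -> median=4
Step 6: insert 38 -> lo=[3, 4, 4] (size 3, max 4) hi=[16, 38, 50] (size 3, min 16) -> median=10
Step 7: insert 13 -> lo=[3, 4, 4, 13] (size 4, max 13) hi=[16, 38, 50] (size 3, min 16) -> median=13
Step 8: insert 45 -> lo=[3, 4, 4, 13] (size 4, max 13) hi=[16, 38, 45, 50] (size 4, min 16) -> median=14.5
Step 9: insert 30 -> lo=[3, 4, 4, 13, 16] (size 5, max 16) hi=[30, 38, 45, 50] (size 4, min 30) -> median=16

Answer: 16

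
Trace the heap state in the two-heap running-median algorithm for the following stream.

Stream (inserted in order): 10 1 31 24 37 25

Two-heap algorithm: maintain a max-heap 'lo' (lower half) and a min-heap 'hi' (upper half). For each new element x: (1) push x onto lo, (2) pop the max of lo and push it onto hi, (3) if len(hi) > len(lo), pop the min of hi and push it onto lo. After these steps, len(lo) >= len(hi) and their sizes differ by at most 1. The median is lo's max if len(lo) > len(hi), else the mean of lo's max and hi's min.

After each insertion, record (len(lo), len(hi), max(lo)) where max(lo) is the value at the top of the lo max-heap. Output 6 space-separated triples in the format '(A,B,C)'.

Step 1: insert 10 -> lo=[10] hi=[] -> (len(lo)=1, len(hi)=0, max(lo)=10)
Step 2: insert 1 -> lo=[1] hi=[10] -> (len(lo)=1, len(hi)=1, max(lo)=1)
Step 3: insert 31 -> lo=[1, 10] hi=[31] -> (len(lo)=2, len(hi)=1, max(lo)=10)
Step 4: insert 24 -> lo=[1, 10] hi=[24, 31] -> (len(lo)=2, len(hi)=2, max(lo)=10)
Step 5: insert 37 -> lo=[1, 10, 24] hi=[31, 37] -> (len(lo)=3, len(hi)=2, max(lo)=24)
Step 6: insert 25 -> lo=[1, 10, 24] hi=[25, 31, 37] -> (len(lo)=3, len(hi)=3, max(lo)=24)

Answer: (1,0,10) (1,1,1) (2,1,10) (2,2,10) (3,2,24) (3,3,24)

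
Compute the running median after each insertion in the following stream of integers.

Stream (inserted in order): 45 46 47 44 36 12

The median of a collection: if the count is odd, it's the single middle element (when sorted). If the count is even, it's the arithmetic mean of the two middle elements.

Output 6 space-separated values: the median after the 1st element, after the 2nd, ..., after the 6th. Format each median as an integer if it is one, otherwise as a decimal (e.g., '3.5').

Answer: 45 45.5 46 45.5 45 44.5

Derivation:
Step 1: insert 45 -> lo=[45] (size 1, max 45) hi=[] (size 0) -> median=45
Step 2: insert 46 -> lo=[45] (size 1, max 45) hi=[46] (size 1, min 46) -> median=45.5
Step 3: insert 47 -> lo=[45, 46] (size 2, max 46) hi=[47] (size 1, min 47) -> median=46
Step 4: insert 44 -> lo=[44, 45] (size 2, max 45) hi=[46, 47] (size 2, min 46) -> median=45.5
Step 5: insert 36 -> lo=[36, 44, 45] (size 3, max 45) hi=[46, 47] (size 2, min 46) -> median=45
Step 6: insert 12 -> lo=[12, 36, 44] (size 3, max 44) hi=[45, 46, 47] (size 3, min 45) -> median=44.5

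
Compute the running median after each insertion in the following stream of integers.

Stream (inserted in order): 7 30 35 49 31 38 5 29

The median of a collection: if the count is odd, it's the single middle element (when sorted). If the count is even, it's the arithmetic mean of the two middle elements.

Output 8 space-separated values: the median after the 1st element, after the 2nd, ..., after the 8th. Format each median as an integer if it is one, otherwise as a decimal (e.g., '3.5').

Answer: 7 18.5 30 32.5 31 33 31 30.5

Derivation:
Step 1: insert 7 -> lo=[7] (size 1, max 7) hi=[] (size 0) -> median=7
Step 2: insert 30 -> lo=[7] (size 1, max 7) hi=[30] (size 1, min 30) -> median=18.5
Step 3: insert 35 -> lo=[7, 30] (size 2, max 30) hi=[35] (size 1, min 35) -> median=30
Step 4: insert 49 -> lo=[7, 30] (size 2, max 30) hi=[35, 49] (size 2, min 35) -> median=32.5
Step 5: insert 31 -> lo=[7, 30, 31] (size 3, max 31) hi=[35, 49] (size 2, min 35) -> median=31
Step 6: insert 38 -> lo=[7, 30, 31] (size 3, max 31) hi=[35, 38, 49] (size 3, min 35) -> median=33
Step 7: insert 5 -> lo=[5, 7, 30, 31] (size 4, max 31) hi=[35, 38, 49] (size 3, min 35) -> median=31
Step 8: insert 29 -> lo=[5, 7, 29, 30] (size 4, max 30) hi=[31, 35, 38, 49] (size 4, min 31) -> median=30.5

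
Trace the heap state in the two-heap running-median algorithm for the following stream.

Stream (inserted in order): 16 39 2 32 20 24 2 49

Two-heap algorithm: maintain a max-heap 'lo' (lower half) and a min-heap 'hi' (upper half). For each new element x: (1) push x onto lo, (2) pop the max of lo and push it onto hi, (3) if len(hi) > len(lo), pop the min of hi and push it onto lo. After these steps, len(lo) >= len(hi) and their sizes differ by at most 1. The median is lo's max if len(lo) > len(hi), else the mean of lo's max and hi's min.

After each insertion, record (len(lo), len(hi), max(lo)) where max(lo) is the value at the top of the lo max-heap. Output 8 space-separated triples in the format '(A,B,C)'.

Answer: (1,0,16) (1,1,16) (2,1,16) (2,2,16) (3,2,20) (3,3,20) (4,3,20) (4,4,20)

Derivation:
Step 1: insert 16 -> lo=[16] hi=[] -> (len(lo)=1, len(hi)=0, max(lo)=16)
Step 2: insert 39 -> lo=[16] hi=[39] -> (len(lo)=1, len(hi)=1, max(lo)=16)
Step 3: insert 2 -> lo=[2, 16] hi=[39] -> (len(lo)=2, len(hi)=1, max(lo)=16)
Step 4: insert 32 -> lo=[2, 16] hi=[32, 39] -> (len(lo)=2, len(hi)=2, max(lo)=16)
Step 5: insert 20 -> lo=[2, 16, 20] hi=[32, 39] -> (len(lo)=3, len(hi)=2, max(lo)=20)
Step 6: insert 24 -> lo=[2, 16, 20] hi=[24, 32, 39] -> (len(lo)=3, len(hi)=3, max(lo)=20)
Step 7: insert 2 -> lo=[2, 2, 16, 20] hi=[24, 32, 39] -> (len(lo)=4, len(hi)=3, max(lo)=20)
Step 8: insert 49 -> lo=[2, 2, 16, 20] hi=[24, 32, 39, 49] -> (len(lo)=4, len(hi)=4, max(lo)=20)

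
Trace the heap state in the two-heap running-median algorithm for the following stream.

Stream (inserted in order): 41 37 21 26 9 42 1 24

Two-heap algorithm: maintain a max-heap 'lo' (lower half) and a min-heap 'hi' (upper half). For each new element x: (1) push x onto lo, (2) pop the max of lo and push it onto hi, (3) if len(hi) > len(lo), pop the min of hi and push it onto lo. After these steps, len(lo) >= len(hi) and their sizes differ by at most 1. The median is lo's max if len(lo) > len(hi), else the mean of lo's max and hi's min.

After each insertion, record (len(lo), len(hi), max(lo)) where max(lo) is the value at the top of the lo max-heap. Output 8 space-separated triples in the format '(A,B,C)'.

Answer: (1,0,41) (1,1,37) (2,1,37) (2,2,26) (3,2,26) (3,3,26) (4,3,26) (4,4,24)

Derivation:
Step 1: insert 41 -> lo=[41] hi=[] -> (len(lo)=1, len(hi)=0, max(lo)=41)
Step 2: insert 37 -> lo=[37] hi=[41] -> (len(lo)=1, len(hi)=1, max(lo)=37)
Step 3: insert 21 -> lo=[21, 37] hi=[41] -> (len(lo)=2, len(hi)=1, max(lo)=37)
Step 4: insert 26 -> lo=[21, 26] hi=[37, 41] -> (len(lo)=2, len(hi)=2, max(lo)=26)
Step 5: insert 9 -> lo=[9, 21, 26] hi=[37, 41] -> (len(lo)=3, len(hi)=2, max(lo)=26)
Step 6: insert 42 -> lo=[9, 21, 26] hi=[37, 41, 42] -> (len(lo)=3, len(hi)=3, max(lo)=26)
Step 7: insert 1 -> lo=[1, 9, 21, 26] hi=[37, 41, 42] -> (len(lo)=4, len(hi)=3, max(lo)=26)
Step 8: insert 24 -> lo=[1, 9, 21, 24] hi=[26, 37, 41, 42] -> (len(lo)=4, len(hi)=4, max(lo)=24)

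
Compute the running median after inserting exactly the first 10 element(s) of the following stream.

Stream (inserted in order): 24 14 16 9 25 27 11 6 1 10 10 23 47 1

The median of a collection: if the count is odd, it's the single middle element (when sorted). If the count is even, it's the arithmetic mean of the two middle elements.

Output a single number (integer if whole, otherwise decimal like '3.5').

Step 1: insert 24 -> lo=[24] (size 1, max 24) hi=[] (size 0) -> median=24
Step 2: insert 14 -> lo=[14] (size 1, max 14) hi=[24] (size 1, min 24) -> median=19
Step 3: insert 16 -> lo=[14, 16] (size 2, max 16) hi=[24] (size 1, min 24) -> median=16
Step 4: insert 9 -> lo=[9, 14] (size 2, max 14) hi=[16, 24] (size 2, min 16) -> median=15
Step 5: insert 25 -> lo=[9, 14, 16] (size 3, max 16) hi=[24, 25] (size 2, min 24) -> median=16
Step 6: insert 27 -> lo=[9, 14, 16] (size 3, max 16) hi=[24, 25, 27] (size 3, min 24) -> median=20
Step 7: insert 11 -> lo=[9, 11, 14, 16] (size 4, max 16) hi=[24, 25, 27] (size 3, min 24) -> median=16
Step 8: insert 6 -> lo=[6, 9, 11, 14] (size 4, max 14) hi=[16, 24, 25, 27] (size 4, min 16) -> median=15
Step 9: insert 1 -> lo=[1, 6, 9, 11, 14] (size 5, max 14) hi=[16, 24, 25, 27] (size 4, min 16) -> median=14
Step 10: insert 10 -> lo=[1, 6, 9, 10, 11] (size 5, max 11) hi=[14, 16, 24, 25, 27] (size 5, min 14) -> median=12.5

Answer: 12.5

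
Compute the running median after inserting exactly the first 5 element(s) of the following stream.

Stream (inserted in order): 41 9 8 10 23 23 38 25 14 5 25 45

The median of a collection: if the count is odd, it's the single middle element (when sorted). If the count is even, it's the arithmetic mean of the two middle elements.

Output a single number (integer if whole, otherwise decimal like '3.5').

Answer: 10

Derivation:
Step 1: insert 41 -> lo=[41] (size 1, max 41) hi=[] (size 0) -> median=41
Step 2: insert 9 -> lo=[9] (size 1, max 9) hi=[41] (size 1, min 41) -> median=25
Step 3: insert 8 -> lo=[8, 9] (size 2, max 9) hi=[41] (size 1, min 41) -> median=9
Step 4: insert 10 -> lo=[8, 9] (size 2, max 9) hi=[10, 41] (size 2, min 10) -> median=9.5
Step 5: insert 23 -> lo=[8, 9, 10] (size 3, max 10) hi=[23, 41] (size 2, min 23) -> median=10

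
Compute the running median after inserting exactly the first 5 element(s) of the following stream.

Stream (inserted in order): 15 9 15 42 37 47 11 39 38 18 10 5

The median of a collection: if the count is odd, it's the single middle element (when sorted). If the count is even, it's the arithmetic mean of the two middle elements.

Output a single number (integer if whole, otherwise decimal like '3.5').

Step 1: insert 15 -> lo=[15] (size 1, max 15) hi=[] (size 0) -> median=15
Step 2: insert 9 -> lo=[9] (size 1, max 9) hi=[15] (size 1, min 15) -> median=12
Step 3: insert 15 -> lo=[9, 15] (size 2, max 15) hi=[15] (size 1, min 15) -> median=15
Step 4: insert 42 -> lo=[9, 15] (size 2, max 15) hi=[15, 42] (size 2, min 15) -> median=15
Step 5: insert 37 -> lo=[9, 15, 15] (size 3, max 15) hi=[37, 42] (size 2, min 37) -> median=15

Answer: 15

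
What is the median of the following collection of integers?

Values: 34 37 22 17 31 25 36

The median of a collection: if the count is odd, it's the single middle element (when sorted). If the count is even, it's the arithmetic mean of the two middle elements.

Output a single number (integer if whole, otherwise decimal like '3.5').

Step 1: insert 34 -> lo=[34] (size 1, max 34) hi=[] (size 0) -> median=34
Step 2: insert 37 -> lo=[34] (size 1, max 34) hi=[37] (size 1, min 37) -> median=35.5
Step 3: insert 22 -> lo=[22, 34] (size 2, max 34) hi=[37] (size 1, min 37) -> median=34
Step 4: insert 17 -> lo=[17, 22] (size 2, max 22) hi=[34, 37] (size 2, min 34) -> median=28
Step 5: insert 31 -> lo=[17, 22, 31] (size 3, max 31) hi=[34, 37] (size 2, min 34) -> median=31
Step 6: insert 25 -> lo=[17, 22, 25] (size 3, max 25) hi=[31, 34, 37] (size 3, min 31) -> median=28
Step 7: insert 36 -> lo=[17, 22, 25, 31] (size 4, max 31) hi=[34, 36, 37] (size 3, min 34) -> median=31

Answer: 31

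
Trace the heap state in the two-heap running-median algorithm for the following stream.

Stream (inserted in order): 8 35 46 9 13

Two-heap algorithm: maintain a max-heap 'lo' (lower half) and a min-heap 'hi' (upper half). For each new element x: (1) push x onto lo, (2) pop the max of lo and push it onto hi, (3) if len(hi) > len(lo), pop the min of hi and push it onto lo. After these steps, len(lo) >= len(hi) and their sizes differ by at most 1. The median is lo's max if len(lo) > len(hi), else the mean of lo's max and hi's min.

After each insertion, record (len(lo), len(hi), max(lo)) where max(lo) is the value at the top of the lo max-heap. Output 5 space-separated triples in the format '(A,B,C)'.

Answer: (1,0,8) (1,1,8) (2,1,35) (2,2,9) (3,2,13)

Derivation:
Step 1: insert 8 -> lo=[8] hi=[] -> (len(lo)=1, len(hi)=0, max(lo)=8)
Step 2: insert 35 -> lo=[8] hi=[35] -> (len(lo)=1, len(hi)=1, max(lo)=8)
Step 3: insert 46 -> lo=[8, 35] hi=[46] -> (len(lo)=2, len(hi)=1, max(lo)=35)
Step 4: insert 9 -> lo=[8, 9] hi=[35, 46] -> (len(lo)=2, len(hi)=2, max(lo)=9)
Step 5: insert 13 -> lo=[8, 9, 13] hi=[35, 46] -> (len(lo)=3, len(hi)=2, max(lo)=13)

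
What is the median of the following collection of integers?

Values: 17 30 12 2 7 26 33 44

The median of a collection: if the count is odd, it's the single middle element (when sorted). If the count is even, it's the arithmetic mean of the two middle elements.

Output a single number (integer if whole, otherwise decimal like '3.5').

Answer: 21.5

Derivation:
Step 1: insert 17 -> lo=[17] (size 1, max 17) hi=[] (size 0) -> median=17
Step 2: insert 30 -> lo=[17] (size 1, max 17) hi=[30] (size 1, min 30) -> median=23.5
Step 3: insert 12 -> lo=[12, 17] (size 2, max 17) hi=[30] (size 1, min 30) -> median=17
Step 4: insert 2 -> lo=[2, 12] (size 2, max 12) hi=[17, 30] (size 2, min 17) -> median=14.5
Step 5: insert 7 -> lo=[2, 7, 12] (size 3, max 12) hi=[17, 30] (size 2, min 17) -> median=12
Step 6: insert 26 -> lo=[2, 7, 12] (size 3, max 12) hi=[17, 26, 30] (size 3, min 17) -> median=14.5
Step 7: insert 33 -> lo=[2, 7, 12, 17] (size 4, max 17) hi=[26, 30, 33] (size 3, min 26) -> median=17
Step 8: insert 44 -> lo=[2, 7, 12, 17] (size 4, max 17) hi=[26, 30, 33, 44] (size 4, min 26) -> median=21.5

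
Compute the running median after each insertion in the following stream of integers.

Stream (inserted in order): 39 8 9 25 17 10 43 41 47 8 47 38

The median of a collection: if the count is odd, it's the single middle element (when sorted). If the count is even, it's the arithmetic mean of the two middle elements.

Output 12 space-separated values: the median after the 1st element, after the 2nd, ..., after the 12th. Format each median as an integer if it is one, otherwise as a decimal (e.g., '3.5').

Step 1: insert 39 -> lo=[39] (size 1, max 39) hi=[] (size 0) -> median=39
Step 2: insert 8 -> lo=[8] (size 1, max 8) hi=[39] (size 1, min 39) -> median=23.5
Step 3: insert 9 -> lo=[8, 9] (size 2, max 9) hi=[39] (size 1, min 39) -> median=9
Step 4: insert 25 -> lo=[8, 9] (size 2, max 9) hi=[25, 39] (size 2, min 25) -> median=17
Step 5: insert 17 -> lo=[8, 9, 17] (size 3, max 17) hi=[25, 39] (size 2, min 25) -> median=17
Step 6: insert 10 -> lo=[8, 9, 10] (size 3, max 10) hi=[17, 25, 39] (size 3, min 17) -> median=13.5
Step 7: insert 43 -> lo=[8, 9, 10, 17] (size 4, max 17) hi=[25, 39, 43] (size 3, min 25) -> median=17
Step 8: insert 41 -> lo=[8, 9, 10, 17] (size 4, max 17) hi=[25, 39, 41, 43] (size 4, min 25) -> median=21
Step 9: insert 47 -> lo=[8, 9, 10, 17, 25] (size 5, max 25) hi=[39, 41, 43, 47] (size 4, min 39) -> median=25
Step 10: insert 8 -> lo=[8, 8, 9, 10, 17] (size 5, max 17) hi=[25, 39, 41, 43, 47] (size 5, min 25) -> median=21
Step 11: insert 47 -> lo=[8, 8, 9, 10, 17, 25] (size 6, max 25) hi=[39, 41, 43, 47, 47] (size 5, min 39) -> median=25
Step 12: insert 38 -> lo=[8, 8, 9, 10, 17, 25] (size 6, max 25) hi=[38, 39, 41, 43, 47, 47] (size 6, min 38) -> median=31.5

Answer: 39 23.5 9 17 17 13.5 17 21 25 21 25 31.5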